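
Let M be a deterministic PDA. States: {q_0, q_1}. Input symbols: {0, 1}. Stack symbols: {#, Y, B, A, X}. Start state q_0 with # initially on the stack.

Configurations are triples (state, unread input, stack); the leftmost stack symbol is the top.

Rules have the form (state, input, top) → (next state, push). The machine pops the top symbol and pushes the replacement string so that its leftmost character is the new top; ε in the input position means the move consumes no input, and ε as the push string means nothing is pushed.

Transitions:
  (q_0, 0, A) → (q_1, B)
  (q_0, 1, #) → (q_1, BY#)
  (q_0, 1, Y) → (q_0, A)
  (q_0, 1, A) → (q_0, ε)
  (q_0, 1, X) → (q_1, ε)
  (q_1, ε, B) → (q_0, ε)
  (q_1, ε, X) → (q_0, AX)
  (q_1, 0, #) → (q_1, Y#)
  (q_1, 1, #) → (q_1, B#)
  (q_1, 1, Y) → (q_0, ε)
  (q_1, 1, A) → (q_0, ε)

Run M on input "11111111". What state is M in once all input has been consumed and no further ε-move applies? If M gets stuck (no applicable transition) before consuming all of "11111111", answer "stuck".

q_0

(q_0, 11111111, #)
  read 1, top #: go to q_1, push BY# → (q_1, 1111111, BY#)
  ε-move, top B: go to q_0, push ε → (q_0, 1111111, Y#)
  read 1, top Y: go to q_0, push A → (q_0, 111111, A#)
  read 1, top A: go to q_0, push ε → (q_0, 11111, #)
  read 1, top #: go to q_1, push BY# → (q_1, 1111, BY#)
  ε-move, top B: go to q_0, push ε → (q_0, 1111, Y#)
  read 1, top Y: go to q_0, push A → (q_0, 111, A#)
  read 1, top A: go to q_0, push ε → (q_0, 11, #)
  read 1, top #: go to q_1, push BY# → (q_1, 1, BY#)
  ε-move, top B: go to q_0, push ε → (q_0, 1, Y#)
  read 1, top Y: go to q_0, push A → (q_0, ε, A#)
All input consumed; M is in state q_0.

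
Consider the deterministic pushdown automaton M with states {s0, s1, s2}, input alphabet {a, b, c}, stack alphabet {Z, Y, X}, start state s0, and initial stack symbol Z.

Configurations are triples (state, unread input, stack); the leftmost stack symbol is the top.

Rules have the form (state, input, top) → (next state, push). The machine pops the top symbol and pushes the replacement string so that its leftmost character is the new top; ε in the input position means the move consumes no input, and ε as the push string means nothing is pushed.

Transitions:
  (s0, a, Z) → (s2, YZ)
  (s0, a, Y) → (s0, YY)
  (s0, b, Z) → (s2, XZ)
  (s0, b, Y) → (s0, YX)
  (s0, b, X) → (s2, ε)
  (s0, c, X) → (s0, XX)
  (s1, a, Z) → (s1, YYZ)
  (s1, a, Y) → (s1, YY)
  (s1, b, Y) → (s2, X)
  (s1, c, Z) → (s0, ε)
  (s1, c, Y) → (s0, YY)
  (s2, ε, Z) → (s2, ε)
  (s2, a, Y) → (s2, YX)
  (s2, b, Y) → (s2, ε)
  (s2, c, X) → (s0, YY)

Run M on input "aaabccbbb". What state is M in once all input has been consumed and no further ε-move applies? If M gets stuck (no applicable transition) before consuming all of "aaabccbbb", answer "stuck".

stuck

(s0, aaabccbbb, Z)
  read a, top Z: go to s2, push YZ → (s2, aabccbbb, YZ)
  read a, top Y: go to s2, push YX → (s2, abccbbb, YXZ)
  read a, top Y: go to s2, push YX → (s2, bccbbb, YXXZ)
  read b, top Y: go to s2, push ε → (s2, ccbbb, XXZ)
  read c, top X: go to s0, push YY → (s0, cbbb, YYXZ)
No transition for (s0, c, top Y); M blocks with input cbbb remaining.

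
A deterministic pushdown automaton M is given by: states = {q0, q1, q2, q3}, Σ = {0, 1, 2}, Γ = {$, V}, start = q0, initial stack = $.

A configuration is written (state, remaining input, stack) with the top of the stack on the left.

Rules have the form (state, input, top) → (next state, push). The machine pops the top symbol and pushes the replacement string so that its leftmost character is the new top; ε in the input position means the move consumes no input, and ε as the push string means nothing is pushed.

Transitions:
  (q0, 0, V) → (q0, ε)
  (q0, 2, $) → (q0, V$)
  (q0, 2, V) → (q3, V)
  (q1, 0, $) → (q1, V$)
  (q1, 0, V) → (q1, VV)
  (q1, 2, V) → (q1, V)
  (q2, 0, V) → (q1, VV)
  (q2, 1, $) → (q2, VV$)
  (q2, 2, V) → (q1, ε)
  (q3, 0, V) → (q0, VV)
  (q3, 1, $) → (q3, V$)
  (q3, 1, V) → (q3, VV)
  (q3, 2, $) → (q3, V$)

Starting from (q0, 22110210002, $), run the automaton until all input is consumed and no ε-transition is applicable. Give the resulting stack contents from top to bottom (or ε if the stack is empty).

VVVV$

(q0, 22110210002, $)
  read 2, top $: go to q0, push V$ → (q0, 2110210002, V$)
  read 2, top V: go to q3, push V → (q3, 110210002, V$)
  read 1, top V: go to q3, push VV → (q3, 10210002, VV$)
  read 1, top V: go to q3, push VV → (q3, 0210002, VVV$)
  read 0, top V: go to q0, push VV → (q0, 210002, VVVV$)
  read 2, top V: go to q3, push V → (q3, 10002, VVVV$)
  read 1, top V: go to q3, push VV → (q3, 0002, VVVVV$)
  read 0, top V: go to q0, push VV → (q0, 002, VVVVVV$)
  read 0, top V: go to q0, push ε → (q0, 02, VVVVV$)
  read 0, top V: go to q0, push ε → (q0, 2, VVVV$)
  read 2, top V: go to q3, push V → (q3, ε, VVVV$)
All input consumed in state q3 with stack VVVV$.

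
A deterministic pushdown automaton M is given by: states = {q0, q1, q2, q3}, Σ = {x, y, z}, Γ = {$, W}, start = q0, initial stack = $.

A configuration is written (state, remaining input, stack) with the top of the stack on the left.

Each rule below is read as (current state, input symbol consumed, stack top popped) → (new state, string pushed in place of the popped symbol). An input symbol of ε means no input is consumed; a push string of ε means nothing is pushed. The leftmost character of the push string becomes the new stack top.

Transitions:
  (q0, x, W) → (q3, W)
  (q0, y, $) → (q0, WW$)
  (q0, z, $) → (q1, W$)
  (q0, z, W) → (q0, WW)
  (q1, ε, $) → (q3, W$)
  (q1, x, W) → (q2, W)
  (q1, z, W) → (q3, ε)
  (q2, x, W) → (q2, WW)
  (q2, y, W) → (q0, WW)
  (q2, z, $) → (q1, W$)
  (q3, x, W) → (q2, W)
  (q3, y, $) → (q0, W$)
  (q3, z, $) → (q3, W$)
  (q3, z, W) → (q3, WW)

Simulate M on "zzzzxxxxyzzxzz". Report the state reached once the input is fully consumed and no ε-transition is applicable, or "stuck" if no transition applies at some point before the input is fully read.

q3

(q0, zzzzxxxxyzzxzz, $)
  read z, top $: go to q1, push W$ → (q1, zzzxxxxyzzxzz, W$)
  read z, top W: go to q3, push ε → (q3, zzxxxxyzzxzz, $)
  read z, top $: go to q3, push W$ → (q3, zxxxxyzzxzz, W$)
  read z, top W: go to q3, push WW → (q3, xxxxyzzxzz, WW$)
  read x, top W: go to q2, push W → (q2, xxxyzzxzz, WW$)
  read x, top W: go to q2, push WW → (q2, xxyzzxzz, WWW$)
  read x, top W: go to q2, push WW → (q2, xyzzxzz, WWWW$)
  read x, top W: go to q2, push WW → (q2, yzzxzz, WWWWW$)
  read y, top W: go to q0, push WW → (q0, zzxzz, WWWWWW$)
  read z, top W: go to q0, push WW → (q0, zxzz, WWWWWWW$)
  read z, top W: go to q0, push WW → (q0, xzz, WWWWWWWW$)
  read x, top W: go to q3, push W → (q3, zz, WWWWWWWW$)
  read z, top W: go to q3, push WW → (q3, z, WWWWWWWWW$)
  read z, top W: go to q3, push WW → (q3, ε, WWWWWWWWWW$)
All input consumed; M is in state q3.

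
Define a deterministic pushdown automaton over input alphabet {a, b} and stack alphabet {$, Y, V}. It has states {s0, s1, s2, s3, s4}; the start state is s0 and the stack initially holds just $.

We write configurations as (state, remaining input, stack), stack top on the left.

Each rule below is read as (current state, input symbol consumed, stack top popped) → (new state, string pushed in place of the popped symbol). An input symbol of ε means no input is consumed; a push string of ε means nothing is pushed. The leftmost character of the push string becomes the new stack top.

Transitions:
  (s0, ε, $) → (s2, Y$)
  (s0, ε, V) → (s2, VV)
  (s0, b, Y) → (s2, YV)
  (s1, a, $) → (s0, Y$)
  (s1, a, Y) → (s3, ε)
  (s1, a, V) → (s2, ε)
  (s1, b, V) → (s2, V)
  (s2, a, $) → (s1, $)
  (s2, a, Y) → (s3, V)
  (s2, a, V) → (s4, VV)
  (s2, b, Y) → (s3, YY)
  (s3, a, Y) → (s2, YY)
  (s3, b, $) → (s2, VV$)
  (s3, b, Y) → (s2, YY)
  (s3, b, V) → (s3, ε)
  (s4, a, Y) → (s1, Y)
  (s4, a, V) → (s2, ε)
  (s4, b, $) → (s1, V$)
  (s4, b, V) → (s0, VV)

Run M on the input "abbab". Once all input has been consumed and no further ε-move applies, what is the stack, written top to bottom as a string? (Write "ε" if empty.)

VVVVV$

(s0, abbab, $)
  ε-move, top $: go to s2, push Y$ → (s2, abbab, Y$)
  read a, top Y: go to s3, push V → (s3, bbab, V$)
  read b, top V: go to s3, push ε → (s3, bab, $)
  read b, top $: go to s2, push VV$ → (s2, ab, VV$)
  read a, top V: go to s4, push VV → (s4, b, VVV$)
  read b, top V: go to s0, push VV → (s0, ε, VVVV$)
  ε-move, top V: go to s2, push VV → (s2, ε, VVVVV$)
All input consumed in state s2 with stack VVVVV$.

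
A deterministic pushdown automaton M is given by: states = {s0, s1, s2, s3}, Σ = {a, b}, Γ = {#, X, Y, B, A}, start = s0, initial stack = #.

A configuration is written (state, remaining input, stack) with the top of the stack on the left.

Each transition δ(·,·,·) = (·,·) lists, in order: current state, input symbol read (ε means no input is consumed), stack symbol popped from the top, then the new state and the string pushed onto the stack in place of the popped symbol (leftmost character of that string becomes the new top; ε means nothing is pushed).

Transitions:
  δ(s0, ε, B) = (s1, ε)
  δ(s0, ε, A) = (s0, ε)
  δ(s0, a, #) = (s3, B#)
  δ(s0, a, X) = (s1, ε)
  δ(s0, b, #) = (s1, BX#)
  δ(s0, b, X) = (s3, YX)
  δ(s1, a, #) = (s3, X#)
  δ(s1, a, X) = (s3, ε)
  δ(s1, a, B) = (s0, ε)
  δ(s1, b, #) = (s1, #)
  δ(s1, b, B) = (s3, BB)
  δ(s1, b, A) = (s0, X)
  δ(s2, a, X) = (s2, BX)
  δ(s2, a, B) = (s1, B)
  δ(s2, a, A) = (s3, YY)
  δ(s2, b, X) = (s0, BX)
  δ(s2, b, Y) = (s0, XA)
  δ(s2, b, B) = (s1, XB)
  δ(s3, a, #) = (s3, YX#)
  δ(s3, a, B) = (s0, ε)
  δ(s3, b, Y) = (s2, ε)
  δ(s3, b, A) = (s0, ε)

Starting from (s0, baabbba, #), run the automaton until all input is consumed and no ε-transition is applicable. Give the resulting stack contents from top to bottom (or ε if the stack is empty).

X#

(s0, baabbba, #) ⊢ (s1, aabbba, BX#) ⊢ (s0, abbba, X#) ⊢ (s1, bbba, #) ⊢ (s1, bba, #) ⊢ (s1, ba, #) ⊢ (s1, a, #) ⊢ (s3, ε, X#)
All input consumed in state s3 with stack X#.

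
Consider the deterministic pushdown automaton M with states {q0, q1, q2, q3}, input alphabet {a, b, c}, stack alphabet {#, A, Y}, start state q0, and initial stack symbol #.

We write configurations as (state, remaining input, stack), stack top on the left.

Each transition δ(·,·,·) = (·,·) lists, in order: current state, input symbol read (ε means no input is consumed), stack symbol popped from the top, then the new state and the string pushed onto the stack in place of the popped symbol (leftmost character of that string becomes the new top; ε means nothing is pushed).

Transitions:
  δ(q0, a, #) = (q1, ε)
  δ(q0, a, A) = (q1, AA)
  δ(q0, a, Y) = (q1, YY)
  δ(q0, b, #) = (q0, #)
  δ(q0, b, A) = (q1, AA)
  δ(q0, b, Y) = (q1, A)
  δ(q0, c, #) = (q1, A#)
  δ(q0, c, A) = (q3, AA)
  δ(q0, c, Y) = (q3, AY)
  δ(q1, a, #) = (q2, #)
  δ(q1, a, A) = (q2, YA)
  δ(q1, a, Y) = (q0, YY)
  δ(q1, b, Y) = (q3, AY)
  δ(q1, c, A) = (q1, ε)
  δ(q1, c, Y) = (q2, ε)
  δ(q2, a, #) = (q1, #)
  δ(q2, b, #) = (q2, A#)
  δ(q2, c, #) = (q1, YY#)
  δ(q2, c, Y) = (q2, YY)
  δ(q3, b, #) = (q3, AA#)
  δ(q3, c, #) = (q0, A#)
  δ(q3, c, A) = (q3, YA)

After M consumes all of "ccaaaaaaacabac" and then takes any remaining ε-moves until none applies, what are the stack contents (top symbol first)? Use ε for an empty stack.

YYAYY#

(q0, ccaaaaaaacabac, #)
  read c, top #: go to q1, push A# → (q1, caaaaaaacabac, A#)
  read c, top A: go to q1, push ε → (q1, aaaaaaacabac, #)
  read a, top #: go to q2, push # → (q2, aaaaaacabac, #)
  read a, top #: go to q1, push # → (q1, aaaaacabac, #)
  read a, top #: go to q2, push # → (q2, aaaacabac, #)
  read a, top #: go to q1, push # → (q1, aaacabac, #)
  read a, top #: go to q2, push # → (q2, aacabac, #)
  read a, top #: go to q1, push # → (q1, acabac, #)
  read a, top #: go to q2, push # → (q2, cabac, #)
  read c, top #: go to q1, push YY# → (q1, abac, YY#)
  read a, top Y: go to q0, push YY → (q0, bac, YYY#)
  read b, top Y: go to q1, push A → (q1, ac, AYY#)
  read a, top A: go to q2, push YA → (q2, c, YAYY#)
  read c, top Y: go to q2, push YY → (q2, ε, YYAYY#)
All input consumed in state q2 with stack YYAYY#.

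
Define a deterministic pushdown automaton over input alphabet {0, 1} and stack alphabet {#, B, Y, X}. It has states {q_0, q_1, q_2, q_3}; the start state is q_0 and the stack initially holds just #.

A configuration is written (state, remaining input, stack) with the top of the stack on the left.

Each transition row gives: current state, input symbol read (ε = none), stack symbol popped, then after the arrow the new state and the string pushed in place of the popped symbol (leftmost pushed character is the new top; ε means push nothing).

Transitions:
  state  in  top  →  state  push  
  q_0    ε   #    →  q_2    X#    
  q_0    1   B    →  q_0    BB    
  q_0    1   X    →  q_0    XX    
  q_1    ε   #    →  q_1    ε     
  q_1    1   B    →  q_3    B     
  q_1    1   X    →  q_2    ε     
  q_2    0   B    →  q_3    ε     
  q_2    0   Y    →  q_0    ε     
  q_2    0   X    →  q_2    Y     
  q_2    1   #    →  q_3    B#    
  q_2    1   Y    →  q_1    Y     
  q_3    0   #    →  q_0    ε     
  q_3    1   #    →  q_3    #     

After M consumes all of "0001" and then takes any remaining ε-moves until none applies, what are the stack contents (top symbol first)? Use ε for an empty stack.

Y#

(q_0, 0001, #)
  ε-move, top #: go to q_2, push X# → (q_2, 0001, X#)
  read 0, top X: go to q_2, push Y → (q_2, 001, Y#)
  read 0, top Y: go to q_0, push ε → (q_0, 01, #)
  ε-move, top #: go to q_2, push X# → (q_2, 01, X#)
  read 0, top X: go to q_2, push Y → (q_2, 1, Y#)
  read 1, top Y: go to q_1, push Y → (q_1, ε, Y#)
All input consumed in state q_1 with stack Y#.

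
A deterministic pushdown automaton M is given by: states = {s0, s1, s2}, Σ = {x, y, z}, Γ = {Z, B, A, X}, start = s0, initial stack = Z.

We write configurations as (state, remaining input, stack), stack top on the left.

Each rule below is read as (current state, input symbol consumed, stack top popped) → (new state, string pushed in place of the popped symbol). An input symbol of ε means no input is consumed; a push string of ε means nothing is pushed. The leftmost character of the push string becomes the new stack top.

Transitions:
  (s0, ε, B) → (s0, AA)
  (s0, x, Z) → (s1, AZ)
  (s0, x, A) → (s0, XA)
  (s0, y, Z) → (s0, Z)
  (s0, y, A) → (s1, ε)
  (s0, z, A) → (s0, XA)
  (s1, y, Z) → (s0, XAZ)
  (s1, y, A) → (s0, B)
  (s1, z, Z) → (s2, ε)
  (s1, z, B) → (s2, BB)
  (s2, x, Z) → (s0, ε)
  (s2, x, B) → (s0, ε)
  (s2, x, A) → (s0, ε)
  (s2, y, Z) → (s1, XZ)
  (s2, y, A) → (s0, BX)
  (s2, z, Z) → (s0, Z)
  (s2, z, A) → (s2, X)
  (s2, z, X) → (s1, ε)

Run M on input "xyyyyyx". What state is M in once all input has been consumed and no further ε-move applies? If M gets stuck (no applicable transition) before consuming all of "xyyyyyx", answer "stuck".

(s0, xyyyyyx, Z)
  read x, top Z: go to s1, push AZ → (s1, yyyyyx, AZ)
  read y, top A: go to s0, push B → (s0, yyyyx, BZ)
  ε-move, top B: go to s0, push AA → (s0, yyyyx, AAZ)
  read y, top A: go to s1, push ε → (s1, yyyx, AZ)
  read y, top A: go to s0, push B → (s0, yyx, BZ)
  ε-move, top B: go to s0, push AA → (s0, yyx, AAZ)
  read y, top A: go to s1, push ε → (s1, yx, AZ)
  read y, top A: go to s0, push B → (s0, x, BZ)
  ε-move, top B: go to s0, push AA → (s0, x, AAZ)
  read x, top A: go to s0, push XA → (s0, ε, XAAZ)
All input consumed; M is in state s0.

s0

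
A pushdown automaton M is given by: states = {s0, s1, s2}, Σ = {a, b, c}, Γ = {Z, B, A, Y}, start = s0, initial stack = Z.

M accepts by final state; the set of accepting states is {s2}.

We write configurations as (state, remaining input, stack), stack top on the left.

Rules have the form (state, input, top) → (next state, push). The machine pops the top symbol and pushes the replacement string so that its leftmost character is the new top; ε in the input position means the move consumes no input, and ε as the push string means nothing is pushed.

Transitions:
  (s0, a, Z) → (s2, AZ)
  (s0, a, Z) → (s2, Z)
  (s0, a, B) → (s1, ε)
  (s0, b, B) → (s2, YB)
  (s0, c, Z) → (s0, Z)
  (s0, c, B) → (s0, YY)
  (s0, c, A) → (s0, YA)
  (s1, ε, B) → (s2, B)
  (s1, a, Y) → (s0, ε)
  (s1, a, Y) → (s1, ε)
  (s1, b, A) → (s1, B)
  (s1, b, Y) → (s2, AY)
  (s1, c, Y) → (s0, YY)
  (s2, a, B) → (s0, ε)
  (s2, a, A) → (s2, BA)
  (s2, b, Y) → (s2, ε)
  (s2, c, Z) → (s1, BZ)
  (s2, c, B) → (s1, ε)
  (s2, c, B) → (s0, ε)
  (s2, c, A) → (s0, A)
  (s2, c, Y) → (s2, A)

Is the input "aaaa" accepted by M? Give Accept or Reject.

Reject

No computation consumes all input and reaches a final state.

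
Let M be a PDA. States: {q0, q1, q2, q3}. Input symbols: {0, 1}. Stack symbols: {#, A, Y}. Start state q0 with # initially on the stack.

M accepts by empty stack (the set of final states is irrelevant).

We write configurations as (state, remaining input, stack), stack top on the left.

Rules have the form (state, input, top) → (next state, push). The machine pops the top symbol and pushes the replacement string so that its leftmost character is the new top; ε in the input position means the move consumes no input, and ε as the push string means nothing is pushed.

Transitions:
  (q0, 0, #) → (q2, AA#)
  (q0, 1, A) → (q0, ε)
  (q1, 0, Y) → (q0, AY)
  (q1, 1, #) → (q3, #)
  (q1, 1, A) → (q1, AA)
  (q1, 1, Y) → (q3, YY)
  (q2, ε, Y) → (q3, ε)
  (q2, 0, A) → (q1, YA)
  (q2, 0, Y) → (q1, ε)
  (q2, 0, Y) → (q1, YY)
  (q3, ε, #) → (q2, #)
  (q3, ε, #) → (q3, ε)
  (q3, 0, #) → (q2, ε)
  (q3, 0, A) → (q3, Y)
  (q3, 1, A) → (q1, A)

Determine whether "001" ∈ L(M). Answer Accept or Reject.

Reject

No computation consumes all input and empties the stack.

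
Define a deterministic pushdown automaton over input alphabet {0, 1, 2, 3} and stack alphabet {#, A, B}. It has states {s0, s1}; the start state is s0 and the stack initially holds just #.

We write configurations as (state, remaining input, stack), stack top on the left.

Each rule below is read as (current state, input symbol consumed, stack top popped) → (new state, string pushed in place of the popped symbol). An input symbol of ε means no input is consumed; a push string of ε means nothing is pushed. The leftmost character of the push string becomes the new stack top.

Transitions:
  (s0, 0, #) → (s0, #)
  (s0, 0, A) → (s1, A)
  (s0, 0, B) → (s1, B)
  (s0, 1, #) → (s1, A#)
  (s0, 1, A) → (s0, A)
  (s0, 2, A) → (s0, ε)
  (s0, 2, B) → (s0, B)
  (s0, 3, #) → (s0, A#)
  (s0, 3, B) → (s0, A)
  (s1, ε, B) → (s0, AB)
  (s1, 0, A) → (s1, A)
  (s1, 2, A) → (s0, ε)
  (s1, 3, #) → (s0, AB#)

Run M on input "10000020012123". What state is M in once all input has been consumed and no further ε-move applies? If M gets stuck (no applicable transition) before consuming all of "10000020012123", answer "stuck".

(s0, 10000020012123, #)
  read 1, top #: go to s1, push A# → (s1, 0000020012123, A#)
  read 0, top A: go to s1, push A → (s1, 000020012123, A#)
  read 0, top A: go to s1, push A → (s1, 00020012123, A#)
  read 0, top A: go to s1, push A → (s1, 0020012123, A#)
  read 0, top A: go to s1, push A → (s1, 020012123, A#)
  read 0, top A: go to s1, push A → (s1, 20012123, A#)
  read 2, top A: go to s0, push ε → (s0, 0012123, #)
  read 0, top #: go to s0, push # → (s0, 012123, #)
  read 0, top #: go to s0, push # → (s0, 12123, #)
  read 1, top #: go to s1, push A# → (s1, 2123, A#)
  read 2, top A: go to s0, push ε → (s0, 123, #)
  read 1, top #: go to s1, push A# → (s1, 23, A#)
  read 2, top A: go to s0, push ε → (s0, 3, #)
  read 3, top #: go to s0, push A# → (s0, ε, A#)
All input consumed; M is in state s0.

s0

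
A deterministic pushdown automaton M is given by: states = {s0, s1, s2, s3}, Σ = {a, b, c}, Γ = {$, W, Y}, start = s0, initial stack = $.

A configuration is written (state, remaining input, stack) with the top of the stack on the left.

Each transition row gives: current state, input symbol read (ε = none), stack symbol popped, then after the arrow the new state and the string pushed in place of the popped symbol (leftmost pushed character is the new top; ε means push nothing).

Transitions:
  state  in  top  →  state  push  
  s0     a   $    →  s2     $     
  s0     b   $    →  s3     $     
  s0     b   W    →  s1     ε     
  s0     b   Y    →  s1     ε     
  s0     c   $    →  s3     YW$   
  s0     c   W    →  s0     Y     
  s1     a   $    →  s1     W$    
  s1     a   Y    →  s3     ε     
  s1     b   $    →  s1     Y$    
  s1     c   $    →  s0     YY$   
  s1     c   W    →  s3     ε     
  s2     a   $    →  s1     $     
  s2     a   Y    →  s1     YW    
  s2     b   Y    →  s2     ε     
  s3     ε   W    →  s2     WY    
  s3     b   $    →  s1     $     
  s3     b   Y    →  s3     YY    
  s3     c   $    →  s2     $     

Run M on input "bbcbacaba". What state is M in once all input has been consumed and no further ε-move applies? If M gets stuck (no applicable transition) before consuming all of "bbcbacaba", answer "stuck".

s3

(s0, bbcbacaba, $)
  read b, top $: go to s3, push $ → (s3, bcbacaba, $)
  read b, top $: go to s1, push $ → (s1, cbacaba, $)
  read c, top $: go to s0, push YY$ → (s0, bacaba, YY$)
  read b, top Y: go to s1, push ε → (s1, acaba, Y$)
  read a, top Y: go to s3, push ε → (s3, caba, $)
  read c, top $: go to s2, push $ → (s2, aba, $)
  read a, top $: go to s1, push $ → (s1, ba, $)
  read b, top $: go to s1, push Y$ → (s1, a, Y$)
  read a, top Y: go to s3, push ε → (s3, ε, $)
All input consumed; M is in state s3.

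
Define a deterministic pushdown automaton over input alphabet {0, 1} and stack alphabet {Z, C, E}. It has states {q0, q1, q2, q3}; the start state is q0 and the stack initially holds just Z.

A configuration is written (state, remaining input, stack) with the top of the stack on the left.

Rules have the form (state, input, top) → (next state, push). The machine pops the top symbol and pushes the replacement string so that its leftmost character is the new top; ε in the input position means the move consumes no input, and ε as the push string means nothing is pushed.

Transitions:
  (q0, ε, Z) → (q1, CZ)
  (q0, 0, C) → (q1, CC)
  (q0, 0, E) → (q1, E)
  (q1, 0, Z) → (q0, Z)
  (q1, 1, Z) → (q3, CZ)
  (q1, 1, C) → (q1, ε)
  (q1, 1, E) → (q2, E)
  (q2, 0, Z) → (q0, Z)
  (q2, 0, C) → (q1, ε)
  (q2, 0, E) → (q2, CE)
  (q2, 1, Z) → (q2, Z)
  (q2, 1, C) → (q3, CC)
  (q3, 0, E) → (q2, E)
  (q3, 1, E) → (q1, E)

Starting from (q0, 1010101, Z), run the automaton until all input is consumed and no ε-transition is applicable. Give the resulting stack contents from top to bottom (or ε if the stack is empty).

(q0, 1010101, Z) ⊢ (q1, 1010101, CZ) ⊢ (q1, 010101, Z) ⊢ (q0, 10101, Z) ⊢ (q1, 10101, CZ) ⊢ (q1, 0101, Z) ⊢ (q0, 101, Z) ⊢ (q1, 101, CZ) ⊢ (q1, 01, Z) ⊢ (q0, 1, Z) ⊢ (q1, 1, CZ) ⊢ (q1, ε, Z)
All input consumed in state q1 with stack Z.

Z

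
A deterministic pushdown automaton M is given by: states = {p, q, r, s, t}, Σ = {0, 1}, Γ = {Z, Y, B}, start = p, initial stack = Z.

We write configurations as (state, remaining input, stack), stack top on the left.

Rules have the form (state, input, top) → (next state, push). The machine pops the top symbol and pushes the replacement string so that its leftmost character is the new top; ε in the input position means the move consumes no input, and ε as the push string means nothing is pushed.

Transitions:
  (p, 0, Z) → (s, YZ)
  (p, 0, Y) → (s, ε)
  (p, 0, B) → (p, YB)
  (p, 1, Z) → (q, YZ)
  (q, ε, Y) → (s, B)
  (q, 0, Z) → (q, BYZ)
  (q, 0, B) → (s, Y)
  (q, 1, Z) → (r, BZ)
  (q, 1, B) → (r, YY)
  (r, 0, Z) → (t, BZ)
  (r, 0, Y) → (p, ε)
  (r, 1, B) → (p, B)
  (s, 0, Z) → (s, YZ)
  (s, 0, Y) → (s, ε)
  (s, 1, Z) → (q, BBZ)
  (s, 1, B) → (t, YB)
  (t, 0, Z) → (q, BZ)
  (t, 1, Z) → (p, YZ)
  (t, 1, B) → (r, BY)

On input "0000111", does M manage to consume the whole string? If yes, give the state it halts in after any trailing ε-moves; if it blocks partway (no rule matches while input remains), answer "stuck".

stuck

(p, 0000111, Z) ⊢ (s, 000111, YZ) ⊢ (s, 00111, Z) ⊢ (s, 0111, YZ) ⊢ (s, 111, Z) ⊢ (q, 11, BBZ) ⊢ (r, 1, YYBZ)
No transition for (r, 1, top Y); M blocks with input 1 remaining.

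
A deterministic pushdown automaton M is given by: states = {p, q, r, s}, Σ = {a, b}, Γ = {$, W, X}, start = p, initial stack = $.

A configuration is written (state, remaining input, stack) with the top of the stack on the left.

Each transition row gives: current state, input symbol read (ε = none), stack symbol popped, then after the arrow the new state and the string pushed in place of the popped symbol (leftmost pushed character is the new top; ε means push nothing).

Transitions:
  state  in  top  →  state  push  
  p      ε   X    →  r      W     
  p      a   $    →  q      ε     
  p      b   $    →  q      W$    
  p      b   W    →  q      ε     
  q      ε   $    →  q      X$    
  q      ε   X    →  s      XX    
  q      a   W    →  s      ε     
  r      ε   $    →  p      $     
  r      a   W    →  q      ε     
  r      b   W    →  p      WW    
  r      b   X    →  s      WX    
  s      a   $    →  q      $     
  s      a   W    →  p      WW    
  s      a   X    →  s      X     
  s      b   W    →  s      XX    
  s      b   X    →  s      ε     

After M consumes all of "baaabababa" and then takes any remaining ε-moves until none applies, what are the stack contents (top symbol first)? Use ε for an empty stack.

(p, baaabababa, $)
  read b, top $: go to q, push W$ → (q, aaabababa, W$)
  read a, top W: go to s, push ε → (s, aabababa, $)
  read a, top $: go to q, push $ → (q, abababa, $)
  ε-move, top $: go to q, push X$ → (q, abababa, X$)
  ε-move, top X: go to s, push XX → (s, abababa, XX$)
  read a, top X: go to s, push X → (s, bababa, XX$)
  read b, top X: go to s, push ε → (s, ababa, X$)
  read a, top X: go to s, push X → (s, baba, X$)
  read b, top X: go to s, push ε → (s, aba, $)
  read a, top $: go to q, push $ → (q, ba, $)
  ε-move, top $: go to q, push X$ → (q, ba, X$)
  ε-move, top X: go to s, push XX → (s, ba, XX$)
  read b, top X: go to s, push ε → (s, a, X$)
  read a, top X: go to s, push X → (s, ε, X$)
All input consumed in state s with stack X$.

X$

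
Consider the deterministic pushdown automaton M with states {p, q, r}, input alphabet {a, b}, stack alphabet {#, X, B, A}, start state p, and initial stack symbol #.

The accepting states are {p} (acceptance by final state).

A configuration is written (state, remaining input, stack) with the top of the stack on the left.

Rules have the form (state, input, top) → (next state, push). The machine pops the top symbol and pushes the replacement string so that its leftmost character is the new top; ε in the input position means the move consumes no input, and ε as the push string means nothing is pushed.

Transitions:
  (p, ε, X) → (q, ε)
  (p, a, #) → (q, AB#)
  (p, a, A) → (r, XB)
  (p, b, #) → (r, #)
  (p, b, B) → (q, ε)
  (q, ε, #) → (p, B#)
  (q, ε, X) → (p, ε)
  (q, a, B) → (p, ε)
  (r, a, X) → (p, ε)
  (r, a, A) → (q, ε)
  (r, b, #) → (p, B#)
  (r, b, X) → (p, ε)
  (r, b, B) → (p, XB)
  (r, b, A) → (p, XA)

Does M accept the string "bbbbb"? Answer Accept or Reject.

Accept

(p, bbbbb, #) ⊢ (r, bbbb, #) ⊢ (p, bbb, B#) ⊢ (q, bb, #) ⊢ (p, bb, B#) ⊢ (q, b, #) ⊢ (p, b, B#) ⊢ (q, ε, #) ⊢ (p, ε, B#)
All input consumed; state p ∈ F.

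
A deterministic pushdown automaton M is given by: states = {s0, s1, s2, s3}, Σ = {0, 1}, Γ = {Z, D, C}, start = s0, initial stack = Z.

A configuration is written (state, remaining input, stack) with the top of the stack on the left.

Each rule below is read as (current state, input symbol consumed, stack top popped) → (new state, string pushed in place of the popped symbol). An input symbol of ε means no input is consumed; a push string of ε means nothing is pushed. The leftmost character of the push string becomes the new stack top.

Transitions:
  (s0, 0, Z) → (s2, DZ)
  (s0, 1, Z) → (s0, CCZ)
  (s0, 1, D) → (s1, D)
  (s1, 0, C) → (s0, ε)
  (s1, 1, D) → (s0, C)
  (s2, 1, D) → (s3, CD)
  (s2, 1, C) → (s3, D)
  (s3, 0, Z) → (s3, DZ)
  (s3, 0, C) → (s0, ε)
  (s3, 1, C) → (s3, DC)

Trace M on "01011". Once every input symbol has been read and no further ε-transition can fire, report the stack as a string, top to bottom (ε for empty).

(s0, 01011, Z) ⊢ (s2, 1011, DZ) ⊢ (s3, 011, CDZ) ⊢ (s0, 11, DZ) ⊢ (s1, 1, DZ) ⊢ (s0, ε, CZ)
All input consumed in state s0 with stack CZ.

CZ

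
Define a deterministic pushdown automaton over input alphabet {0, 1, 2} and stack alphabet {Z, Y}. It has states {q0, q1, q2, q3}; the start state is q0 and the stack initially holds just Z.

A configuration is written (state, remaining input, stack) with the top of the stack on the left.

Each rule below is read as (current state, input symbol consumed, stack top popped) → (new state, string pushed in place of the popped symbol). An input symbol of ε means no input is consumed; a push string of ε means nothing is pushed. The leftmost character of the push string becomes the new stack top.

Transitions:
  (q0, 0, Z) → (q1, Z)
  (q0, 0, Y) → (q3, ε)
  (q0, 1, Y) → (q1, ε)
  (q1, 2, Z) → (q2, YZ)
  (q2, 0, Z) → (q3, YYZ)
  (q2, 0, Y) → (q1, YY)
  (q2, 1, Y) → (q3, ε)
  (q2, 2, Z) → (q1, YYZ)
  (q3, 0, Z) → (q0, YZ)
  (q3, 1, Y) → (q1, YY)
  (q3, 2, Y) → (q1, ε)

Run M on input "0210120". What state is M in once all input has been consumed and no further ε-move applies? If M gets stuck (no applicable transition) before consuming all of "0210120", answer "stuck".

q1

(q0, 0210120, Z) ⊢ (q1, 210120, Z) ⊢ (q2, 10120, YZ) ⊢ (q3, 0120, Z) ⊢ (q0, 120, YZ) ⊢ (q1, 20, Z) ⊢ (q2, 0, YZ) ⊢ (q1, ε, YYZ)
All input consumed; M is in state q1.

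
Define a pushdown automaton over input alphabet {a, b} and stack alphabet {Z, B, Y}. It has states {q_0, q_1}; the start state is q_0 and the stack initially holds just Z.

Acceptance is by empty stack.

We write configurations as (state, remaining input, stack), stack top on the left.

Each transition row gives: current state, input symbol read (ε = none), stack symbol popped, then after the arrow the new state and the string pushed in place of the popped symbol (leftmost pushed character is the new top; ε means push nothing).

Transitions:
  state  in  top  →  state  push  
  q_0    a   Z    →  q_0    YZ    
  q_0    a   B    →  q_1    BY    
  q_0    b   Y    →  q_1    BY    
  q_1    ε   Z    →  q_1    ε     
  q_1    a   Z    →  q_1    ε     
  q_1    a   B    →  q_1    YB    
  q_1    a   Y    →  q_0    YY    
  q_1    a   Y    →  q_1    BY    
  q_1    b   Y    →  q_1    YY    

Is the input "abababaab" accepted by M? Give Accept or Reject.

No computation consumes all input and empties the stack.

Reject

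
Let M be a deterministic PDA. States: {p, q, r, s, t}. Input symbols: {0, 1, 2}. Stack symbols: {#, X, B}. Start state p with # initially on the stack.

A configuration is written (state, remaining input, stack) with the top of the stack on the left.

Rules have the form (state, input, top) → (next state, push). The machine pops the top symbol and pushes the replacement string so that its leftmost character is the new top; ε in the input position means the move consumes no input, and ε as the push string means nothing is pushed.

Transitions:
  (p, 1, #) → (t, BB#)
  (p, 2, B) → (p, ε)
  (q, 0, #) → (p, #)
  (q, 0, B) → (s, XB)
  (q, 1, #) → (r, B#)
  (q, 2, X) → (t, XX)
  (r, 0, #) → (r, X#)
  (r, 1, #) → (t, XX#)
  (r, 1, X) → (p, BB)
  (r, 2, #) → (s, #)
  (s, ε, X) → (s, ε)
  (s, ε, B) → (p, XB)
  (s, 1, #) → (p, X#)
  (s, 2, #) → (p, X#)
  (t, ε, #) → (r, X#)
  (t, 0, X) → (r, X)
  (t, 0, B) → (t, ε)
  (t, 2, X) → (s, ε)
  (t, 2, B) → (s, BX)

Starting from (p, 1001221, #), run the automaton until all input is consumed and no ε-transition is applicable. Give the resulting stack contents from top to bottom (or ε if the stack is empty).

BB#

(p, 1001221, #)
  read 1, top #: go to t, push BB# → (t, 001221, BB#)
  read 0, top B: go to t, push ε → (t, 01221, B#)
  read 0, top B: go to t, push ε → (t, 1221, #)
  ε-move, top #: go to r, push X# → (r, 1221, X#)
  read 1, top X: go to p, push BB → (p, 221, BB#)
  read 2, top B: go to p, push ε → (p, 21, B#)
  read 2, top B: go to p, push ε → (p, 1, #)
  read 1, top #: go to t, push BB# → (t, ε, BB#)
All input consumed in state t with stack BB#.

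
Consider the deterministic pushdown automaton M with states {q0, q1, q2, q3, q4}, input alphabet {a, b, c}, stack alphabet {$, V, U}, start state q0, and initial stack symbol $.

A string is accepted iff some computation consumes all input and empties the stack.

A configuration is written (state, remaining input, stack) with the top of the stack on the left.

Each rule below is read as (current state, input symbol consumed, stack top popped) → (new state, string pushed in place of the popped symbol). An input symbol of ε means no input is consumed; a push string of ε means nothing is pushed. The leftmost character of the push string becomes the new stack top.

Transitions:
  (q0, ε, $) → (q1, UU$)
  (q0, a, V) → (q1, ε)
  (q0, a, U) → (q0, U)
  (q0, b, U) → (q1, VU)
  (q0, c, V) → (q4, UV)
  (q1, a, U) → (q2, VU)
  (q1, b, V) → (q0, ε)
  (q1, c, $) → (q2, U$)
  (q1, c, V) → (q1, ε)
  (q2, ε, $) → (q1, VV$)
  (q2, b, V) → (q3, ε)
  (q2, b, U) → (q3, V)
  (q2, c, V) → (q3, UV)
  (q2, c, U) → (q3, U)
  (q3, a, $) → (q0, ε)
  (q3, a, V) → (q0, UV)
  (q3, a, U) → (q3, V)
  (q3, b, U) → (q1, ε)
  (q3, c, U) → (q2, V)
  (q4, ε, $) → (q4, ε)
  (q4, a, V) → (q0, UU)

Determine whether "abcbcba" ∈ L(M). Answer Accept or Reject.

(q0, abcbcba, $)
  ε-move, top $: go to q1, push UU$ → (q1, abcbcba, UU$)
  read a, top U: go to q2, push VU → (q2, bcbcba, VUU$)
  read b, top V: go to q3, push ε → (q3, cbcba, UU$)
  read c, top U: go to q2, push V → (q2, bcba, VU$)
  read b, top V: go to q3, push ε → (q3, cba, U$)
  read c, top U: go to q2, push V → (q2, ba, V$)
  read b, top V: go to q3, push ε → (q3, a, $)
  read a, top $: go to q0, push ε → (q0, ε, ε)
All input consumed and the stack is empty.

Accept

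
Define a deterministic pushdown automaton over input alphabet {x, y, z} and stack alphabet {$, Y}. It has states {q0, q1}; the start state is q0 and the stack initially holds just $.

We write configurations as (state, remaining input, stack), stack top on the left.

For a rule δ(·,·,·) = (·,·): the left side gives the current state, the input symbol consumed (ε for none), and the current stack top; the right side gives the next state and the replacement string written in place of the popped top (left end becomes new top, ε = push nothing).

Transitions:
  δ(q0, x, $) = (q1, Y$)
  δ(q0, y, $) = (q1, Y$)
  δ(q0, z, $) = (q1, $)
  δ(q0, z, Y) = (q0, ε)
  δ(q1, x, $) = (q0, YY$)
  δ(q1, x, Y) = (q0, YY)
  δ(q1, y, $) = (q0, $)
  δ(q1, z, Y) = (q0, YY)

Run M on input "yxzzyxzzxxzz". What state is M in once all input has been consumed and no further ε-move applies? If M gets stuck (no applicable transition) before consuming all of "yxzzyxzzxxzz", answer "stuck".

q0

(q0, yxzzyxzzxxzz, $) ⊢ (q1, xzzyxzzxxzz, Y$) ⊢ (q0, zzyxzzxxzz, YY$) ⊢ (q0, zyxzzxxzz, Y$) ⊢ (q0, yxzzxxzz, $) ⊢ (q1, xzzxxzz, Y$) ⊢ (q0, zzxxzz, YY$) ⊢ (q0, zxxzz, Y$) ⊢ (q0, xxzz, $) ⊢ (q1, xzz, Y$) ⊢ (q0, zz, YY$) ⊢ (q0, z, Y$) ⊢ (q0, ε, $)
All input consumed; M is in state q0.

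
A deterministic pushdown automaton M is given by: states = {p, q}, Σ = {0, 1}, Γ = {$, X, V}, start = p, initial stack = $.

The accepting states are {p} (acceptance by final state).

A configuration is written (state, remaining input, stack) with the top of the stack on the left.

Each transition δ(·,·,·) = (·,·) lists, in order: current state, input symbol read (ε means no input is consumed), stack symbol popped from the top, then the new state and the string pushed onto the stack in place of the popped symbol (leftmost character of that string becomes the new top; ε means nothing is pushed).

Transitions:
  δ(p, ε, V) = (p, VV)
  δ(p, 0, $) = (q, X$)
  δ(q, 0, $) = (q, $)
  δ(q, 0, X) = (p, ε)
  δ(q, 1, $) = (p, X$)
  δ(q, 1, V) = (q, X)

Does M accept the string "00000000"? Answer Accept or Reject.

Accept

(p, 00000000, $) ⊢ (q, 0000000, X$) ⊢ (p, 000000, $) ⊢ (q, 00000, X$) ⊢ (p, 0000, $) ⊢ (q, 000, X$) ⊢ (p, 00, $) ⊢ (q, 0, X$) ⊢ (p, ε, $)
All input consumed; state p ∈ F.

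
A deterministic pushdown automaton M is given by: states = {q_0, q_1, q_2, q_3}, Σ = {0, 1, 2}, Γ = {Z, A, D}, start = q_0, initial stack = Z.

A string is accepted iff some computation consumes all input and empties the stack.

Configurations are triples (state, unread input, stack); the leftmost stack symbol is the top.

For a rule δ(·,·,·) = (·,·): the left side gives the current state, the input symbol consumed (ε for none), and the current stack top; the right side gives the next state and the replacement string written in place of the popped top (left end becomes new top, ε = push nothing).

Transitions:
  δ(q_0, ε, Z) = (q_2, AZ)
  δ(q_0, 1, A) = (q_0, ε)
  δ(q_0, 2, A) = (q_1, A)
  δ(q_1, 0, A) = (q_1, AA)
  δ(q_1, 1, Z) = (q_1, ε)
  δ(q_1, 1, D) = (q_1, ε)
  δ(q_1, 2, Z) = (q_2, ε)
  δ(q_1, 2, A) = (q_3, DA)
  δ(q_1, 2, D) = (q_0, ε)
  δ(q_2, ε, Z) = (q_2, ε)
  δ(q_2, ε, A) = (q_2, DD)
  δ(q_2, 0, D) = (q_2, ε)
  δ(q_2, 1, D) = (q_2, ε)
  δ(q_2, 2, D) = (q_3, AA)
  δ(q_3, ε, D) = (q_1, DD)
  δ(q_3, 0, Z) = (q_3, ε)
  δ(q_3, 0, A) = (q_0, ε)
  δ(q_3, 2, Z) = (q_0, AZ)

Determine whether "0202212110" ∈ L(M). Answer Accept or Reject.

Accept

(q_0, 0202212110, Z) ⊢ (q_2, 0202212110, AZ) ⊢ (q_2, 0202212110, DDZ) ⊢ (q_2, 202212110, DZ) ⊢ (q_3, 02212110, AAZ) ⊢ (q_0, 2212110, AZ) ⊢ (q_1, 212110, AZ) ⊢ (q_3, 12110, DAZ) ⊢ (q_1, 12110, DDAZ) ⊢ (q_1, 2110, DAZ) ⊢ (q_0, 110, AZ) ⊢ (q_0, 10, Z) ⊢ (q_2, 10, AZ) ⊢ (q_2, 10, DDZ) ⊢ (q_2, 0, DZ) ⊢ (q_2, ε, Z) ⊢ (q_2, ε, ε)
All input consumed and the stack is empty.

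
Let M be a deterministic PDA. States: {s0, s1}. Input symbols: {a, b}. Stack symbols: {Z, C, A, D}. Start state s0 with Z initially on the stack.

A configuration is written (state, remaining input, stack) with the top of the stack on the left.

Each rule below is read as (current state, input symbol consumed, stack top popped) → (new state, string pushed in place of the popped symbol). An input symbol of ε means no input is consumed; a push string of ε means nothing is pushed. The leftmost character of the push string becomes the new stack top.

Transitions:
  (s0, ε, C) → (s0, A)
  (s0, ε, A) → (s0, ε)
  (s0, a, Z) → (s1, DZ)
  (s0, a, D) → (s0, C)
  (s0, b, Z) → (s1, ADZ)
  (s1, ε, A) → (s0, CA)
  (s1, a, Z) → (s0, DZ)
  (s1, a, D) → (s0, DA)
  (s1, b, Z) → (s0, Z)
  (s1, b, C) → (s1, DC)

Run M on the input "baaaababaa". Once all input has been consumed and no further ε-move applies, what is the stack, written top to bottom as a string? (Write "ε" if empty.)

(s0, baaaababaa, Z)
  read b, top Z: go to s1, push ADZ → (s1, aaaababaa, ADZ)
  ε-move, top A: go to s0, push CA → (s0, aaaababaa, CADZ)
  ε-move, top C: go to s0, push A → (s0, aaaababaa, AADZ)
  ε-move, top A: go to s0, push ε → (s0, aaaababaa, ADZ)
  ε-move, top A: go to s0, push ε → (s0, aaaababaa, DZ)
  read a, top D: go to s0, push C → (s0, aaababaa, CZ)
  ε-move, top C: go to s0, push A → (s0, aaababaa, AZ)
  ε-move, top A: go to s0, push ε → (s0, aaababaa, Z)
  read a, top Z: go to s1, push DZ → (s1, aababaa, DZ)
  read a, top D: go to s0, push DA → (s0, ababaa, DAZ)
  read a, top D: go to s0, push C → (s0, babaa, CAZ)
  ε-move, top C: go to s0, push A → (s0, babaa, AAZ)
  ε-move, top A: go to s0, push ε → (s0, babaa, AZ)
  ε-move, top A: go to s0, push ε → (s0, babaa, Z)
  read b, top Z: go to s1, push ADZ → (s1, abaa, ADZ)
  ε-move, top A: go to s0, push CA → (s0, abaa, CADZ)
  ε-move, top C: go to s0, push A → (s0, abaa, AADZ)
  ε-move, top A: go to s0, push ε → (s0, abaa, ADZ)
  ε-move, top A: go to s0, push ε → (s0, abaa, DZ)
  read a, top D: go to s0, push C → (s0, baa, CZ)
  ε-move, top C: go to s0, push A → (s0, baa, AZ)
  ε-move, top A: go to s0, push ε → (s0, baa, Z)
  read b, top Z: go to s1, push ADZ → (s1, aa, ADZ)
  ε-move, top A: go to s0, push CA → (s0, aa, CADZ)
  ε-move, top C: go to s0, push A → (s0, aa, AADZ)
  ε-move, top A: go to s0, push ε → (s0, aa, ADZ)
  ε-move, top A: go to s0, push ε → (s0, aa, DZ)
  read a, top D: go to s0, push C → (s0, a, CZ)
  ε-move, top C: go to s0, push A → (s0, a, AZ)
  ε-move, top A: go to s0, push ε → (s0, a, Z)
  read a, top Z: go to s1, push DZ → (s1, ε, DZ)
All input consumed in state s1 with stack DZ.

DZ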